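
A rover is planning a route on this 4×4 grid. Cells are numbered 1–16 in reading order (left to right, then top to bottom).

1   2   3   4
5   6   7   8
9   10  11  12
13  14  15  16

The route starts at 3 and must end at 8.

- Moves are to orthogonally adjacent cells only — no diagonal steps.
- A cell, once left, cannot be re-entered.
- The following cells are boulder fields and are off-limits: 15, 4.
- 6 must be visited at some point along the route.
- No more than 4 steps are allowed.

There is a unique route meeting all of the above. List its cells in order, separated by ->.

3 -> 2 -> 6 -> 7 -> 8

The budget equals the shortest possible length, so every move has to be on a shortest route through the required cells.
Route from 3: left to 2, down to 6, 2× right (reaching 8) — 4 moves in all.
Check: all required cells visited; 4 ≤ 4 moves.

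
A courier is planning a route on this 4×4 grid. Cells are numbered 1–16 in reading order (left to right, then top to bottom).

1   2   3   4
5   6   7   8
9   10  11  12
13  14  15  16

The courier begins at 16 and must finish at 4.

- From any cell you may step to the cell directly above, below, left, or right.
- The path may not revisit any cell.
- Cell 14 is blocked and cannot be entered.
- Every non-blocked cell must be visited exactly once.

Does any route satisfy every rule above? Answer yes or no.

Cell 13 has only one open neighbour but is neither the start nor the goal, so a Hamiltonian route would have to both enter and leave it through the same neighbour — impossible without revisiting.

no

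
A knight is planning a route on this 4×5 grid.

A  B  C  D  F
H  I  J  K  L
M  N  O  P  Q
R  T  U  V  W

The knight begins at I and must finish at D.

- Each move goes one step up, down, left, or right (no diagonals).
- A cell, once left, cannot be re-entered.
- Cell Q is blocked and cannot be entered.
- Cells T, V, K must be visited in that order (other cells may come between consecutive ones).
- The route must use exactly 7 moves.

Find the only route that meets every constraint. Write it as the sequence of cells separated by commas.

I, N, T, U, V, P, K, D

The waypoints must appear in the order T, V, K, with no cell reused.
Route from I: 2× down (reaching T), 2× right (reaching V), 3× up (reaching D) — 7 moves in all.
Check: order respected (T at step 2, V at step 4, K at step 6); 7 moves as required.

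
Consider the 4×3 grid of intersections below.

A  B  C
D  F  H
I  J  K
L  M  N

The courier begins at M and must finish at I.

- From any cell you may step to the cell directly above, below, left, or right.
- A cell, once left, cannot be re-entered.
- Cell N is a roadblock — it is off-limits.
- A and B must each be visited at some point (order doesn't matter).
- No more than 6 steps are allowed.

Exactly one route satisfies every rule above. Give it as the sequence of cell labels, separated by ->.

The budget equals the shortest possible length, so every move has to be on a shortest route through the required cells.
Route from M: 3× up (reaching B), left to A, 2× down (reaching I) — 6 moves in all.
Check: all required cells visited; 6 ≤ 6 moves.

M -> J -> F -> B -> A -> D -> I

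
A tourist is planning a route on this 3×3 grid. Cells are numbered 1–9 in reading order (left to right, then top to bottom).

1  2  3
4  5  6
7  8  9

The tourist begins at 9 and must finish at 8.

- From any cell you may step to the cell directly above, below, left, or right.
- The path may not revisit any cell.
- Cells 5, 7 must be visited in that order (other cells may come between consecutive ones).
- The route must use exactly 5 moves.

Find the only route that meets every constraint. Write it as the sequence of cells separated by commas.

9, 6, 5, 4, 7, 8

The waypoints must appear in the order 5, 7, with no cell reused.
Route from 9: up to 6, 2× left (reaching 4), down to 7, right to 8 — 5 moves in all.
Check: order respected (5 at step 2, 7 at step 4); 5 moves as required.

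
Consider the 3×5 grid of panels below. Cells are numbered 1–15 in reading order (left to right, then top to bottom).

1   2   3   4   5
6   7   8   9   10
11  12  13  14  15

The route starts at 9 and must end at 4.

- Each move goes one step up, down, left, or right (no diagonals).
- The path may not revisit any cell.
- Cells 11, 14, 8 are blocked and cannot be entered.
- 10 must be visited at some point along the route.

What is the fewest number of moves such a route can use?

Any route passes through 10 somewhere between 9 and 4. Summing Manhattan distances along the two legs (9 → 10 → 4) gives a lower bound of 1 + 2 = 3 moves.
A route of 3 moves achieves this: 9 → 10 → 5 → 4.
Since 3 matches the lower bound, it is optimal.

3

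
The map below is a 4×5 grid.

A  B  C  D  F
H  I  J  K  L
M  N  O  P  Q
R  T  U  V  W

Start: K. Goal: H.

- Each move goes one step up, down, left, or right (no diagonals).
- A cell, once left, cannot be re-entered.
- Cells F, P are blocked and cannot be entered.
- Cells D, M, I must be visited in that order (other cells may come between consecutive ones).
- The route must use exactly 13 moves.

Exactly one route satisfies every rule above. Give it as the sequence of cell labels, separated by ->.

K -> D -> C -> J -> O -> U -> T -> R -> M -> N -> I -> B -> A -> H

The waypoints must appear in the order D, M, I, with no cell reused.
Route from K: up to D, left to C, 3× down (reaching U), 2× left (reaching R), up to M, right to N, 2× up (reaching B), left to A, down to H — 13 moves in all.
Check: order respected (D at step 1, M at step 8, I at step 10); 13 moves as required.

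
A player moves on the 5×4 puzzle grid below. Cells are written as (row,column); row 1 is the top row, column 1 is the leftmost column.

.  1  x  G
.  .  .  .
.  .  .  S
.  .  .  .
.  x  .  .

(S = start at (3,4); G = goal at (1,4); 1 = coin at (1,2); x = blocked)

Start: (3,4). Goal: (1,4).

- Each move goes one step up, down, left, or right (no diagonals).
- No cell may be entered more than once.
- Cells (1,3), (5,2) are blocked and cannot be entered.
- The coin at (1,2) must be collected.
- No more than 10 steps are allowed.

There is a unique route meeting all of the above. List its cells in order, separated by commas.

Any route must reach (1,2) and still end at (1,4) within 10 moves, so the order of the required stops is forced.
Route from (3,4): left 3 to (3,1), up 2 to (1,1), right 1 to (1,2), down 1 to (2,2), right 2 to (2,4), up 1 to (1,4) — 10 moves in all.
Check: all required cells visited; 10 ≤ 10 moves.

(3,4), (3,3), (3,2), (3,1), (2,1), (1,1), (1,2), (2,2), (2,3), (2,4), (1,4)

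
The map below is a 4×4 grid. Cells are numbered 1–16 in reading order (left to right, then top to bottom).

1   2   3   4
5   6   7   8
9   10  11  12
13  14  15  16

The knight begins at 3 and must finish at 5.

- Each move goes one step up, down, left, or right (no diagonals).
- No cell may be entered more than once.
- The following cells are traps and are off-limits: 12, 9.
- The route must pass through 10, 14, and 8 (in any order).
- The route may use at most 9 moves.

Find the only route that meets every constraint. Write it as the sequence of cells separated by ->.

The budget equals the shortest possible length, so every move has to be on a shortest route through the required cells.
Route from 3: right 1 to 4, down 1 to 8, left 1 to 7, down 2 to 15, left 1 to 14, up 2 to 6, left 1 to 5 — 9 moves in all.
Check: all required cells visited; 9 ≤ 9 moves.

3 -> 4 -> 8 -> 7 -> 11 -> 15 -> 14 -> 10 -> 6 -> 5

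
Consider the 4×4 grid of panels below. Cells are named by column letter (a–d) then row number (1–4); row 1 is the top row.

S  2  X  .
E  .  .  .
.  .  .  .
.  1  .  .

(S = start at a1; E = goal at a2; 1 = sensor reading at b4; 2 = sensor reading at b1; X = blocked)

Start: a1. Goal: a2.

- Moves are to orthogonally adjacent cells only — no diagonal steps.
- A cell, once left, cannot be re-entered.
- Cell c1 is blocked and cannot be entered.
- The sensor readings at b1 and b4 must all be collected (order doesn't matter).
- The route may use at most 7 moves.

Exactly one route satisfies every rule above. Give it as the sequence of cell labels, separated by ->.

a1 -> b1 -> b2 -> b3 -> b4 -> a4 -> a3 -> a2

The 7-move cap with required stops at b1, b4 leaves no slack for detours.
Route from a1: right to b1, 3× down (reaching b4), left to a4, 2× up (reaching a2) — 7 moves in all.
Check: all required cells visited; 7 ≤ 7 moves.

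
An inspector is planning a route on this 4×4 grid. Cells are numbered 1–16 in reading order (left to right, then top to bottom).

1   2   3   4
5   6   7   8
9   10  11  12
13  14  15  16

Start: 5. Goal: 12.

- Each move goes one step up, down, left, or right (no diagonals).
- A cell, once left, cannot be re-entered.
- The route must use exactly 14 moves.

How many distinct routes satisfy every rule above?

Need simple routes of exactly 14 moves from 5 to 12 (Manhattan distance 4, so 5 moves are spent on a detour and 5 undoing it).
Enumerating: 5 1 2 6 10 9 13 14 15 11 7 3 4 8 12 | 5 1 2 3 4 8 7 11 10 9 13 14 15 16 12 | 5 1 2 3 4 8 7 6 10 9 13 14 15 11 12 | 5 1 2 3 4 8 7 6 10 9 13 14 15 16 12 | 5 9 13 14 10 6 2 3 4 8 7 11 15 16 12 | 5 6 2 3 4 8 7 11 10 9 13 14 15 16 12.
That gives 6 routes.

6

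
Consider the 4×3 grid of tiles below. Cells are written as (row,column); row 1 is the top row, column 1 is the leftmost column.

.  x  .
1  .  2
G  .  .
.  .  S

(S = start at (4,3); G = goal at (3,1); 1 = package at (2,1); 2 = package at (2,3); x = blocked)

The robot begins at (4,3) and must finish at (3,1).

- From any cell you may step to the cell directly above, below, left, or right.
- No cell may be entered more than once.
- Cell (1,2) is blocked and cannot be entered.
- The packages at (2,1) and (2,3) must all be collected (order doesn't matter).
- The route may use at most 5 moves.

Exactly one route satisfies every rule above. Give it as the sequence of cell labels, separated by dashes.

Any route must reach (2,1) and (2,3) and still end at (3,1) within 5 moves, so the order of the required stops is forced.
Route from (4,3): 2× up (reaching (2,3)), 2× left (reaching (2,1)), down to (3,1) — 5 moves in all.
Check: all required cells visited; 5 ≤ 5 moves.

(4,3) - (3,3) - (2,3) - (2,2) - (2,1) - (3,1)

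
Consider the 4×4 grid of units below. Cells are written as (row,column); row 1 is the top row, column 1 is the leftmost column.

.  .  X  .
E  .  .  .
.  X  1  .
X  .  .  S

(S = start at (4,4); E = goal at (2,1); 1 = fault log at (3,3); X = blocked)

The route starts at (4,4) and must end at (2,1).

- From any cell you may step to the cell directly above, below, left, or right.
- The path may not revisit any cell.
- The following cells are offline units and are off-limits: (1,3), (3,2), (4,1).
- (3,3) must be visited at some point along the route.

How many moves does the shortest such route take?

Any route passes through (3,3) somewhere between (4,4) and (2,1). Summing Manhattan distances along the two legs ((4,4) → (3,3) → (2,1)) gives a lower bound of 2 + 3 = 5 moves.
A route of 5 moves achieves this: (4,4) → (3,4) → (3,3) → (2,3) → (2,2) → (2,1).
Since 5 matches the lower bound, it is optimal.

5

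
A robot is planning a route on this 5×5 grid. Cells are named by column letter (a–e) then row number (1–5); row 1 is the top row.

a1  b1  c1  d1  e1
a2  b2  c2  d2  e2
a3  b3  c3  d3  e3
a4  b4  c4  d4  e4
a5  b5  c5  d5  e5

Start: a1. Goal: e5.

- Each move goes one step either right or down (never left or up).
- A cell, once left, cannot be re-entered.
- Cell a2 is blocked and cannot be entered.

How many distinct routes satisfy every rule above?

35

A right/down-only route from a1 to e5 makes exactly 4 down-moves and 4 right-moves in some order.
With no other constraints that would be C(8,4) = 70 routes.
Subtract routes through each blocked cell (inclusion–exclusion for overlaps): − through a2: 35 → 35.
That gives 35 routes.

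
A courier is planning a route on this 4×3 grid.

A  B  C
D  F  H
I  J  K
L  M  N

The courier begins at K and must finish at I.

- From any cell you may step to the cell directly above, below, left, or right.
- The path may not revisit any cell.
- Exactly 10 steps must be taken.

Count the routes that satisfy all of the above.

Need simple routes of exactly 10 moves from K to I (Manhattan distance 2, so 4 moves are spent on a detour and 4 undoing it).
Enumerating: K H C B A D F J M L I | K N M J F H C B A D I.
That gives 2 routes.

2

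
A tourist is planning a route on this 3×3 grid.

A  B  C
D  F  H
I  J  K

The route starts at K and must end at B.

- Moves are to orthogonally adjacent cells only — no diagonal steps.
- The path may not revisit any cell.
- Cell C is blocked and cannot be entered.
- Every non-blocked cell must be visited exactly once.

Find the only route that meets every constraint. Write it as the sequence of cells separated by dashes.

Need to visit all 8 open cells exactly once, starting at K and ending at B.
Route from K: up 1 to H, left 1 to F, down 1 to J, left 1 to I, up 2 to A, right 1 to B — 7 moves in all.
Check: all 8 open cells covered.

K - H - F - J - I - D - A - B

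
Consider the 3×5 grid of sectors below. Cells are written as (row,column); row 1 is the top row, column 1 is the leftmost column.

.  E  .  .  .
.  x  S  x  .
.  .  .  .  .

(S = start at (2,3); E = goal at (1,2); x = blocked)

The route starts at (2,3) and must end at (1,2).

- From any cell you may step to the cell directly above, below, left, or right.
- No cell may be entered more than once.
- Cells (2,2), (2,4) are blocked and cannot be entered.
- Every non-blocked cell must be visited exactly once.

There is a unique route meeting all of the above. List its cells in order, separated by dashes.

(2,3) - (1,3) - (1,4) - (1,5) - (2,5) - (3,5) - (3,4) - (3,3) - (3,2) - (3,1) - (2,1) - (1,1) - (1,2)

Need to visit all 13 open cells exactly once, starting at (2,3) and ending at (1,2).
Route from (2,3): up 1 to (1,3), right 2 to (1,5), down 2 to (3,5), left 4 to (3,1), up 2 to (1,1), right 1 to (1,2) — 12 moves in all.
Check: all 13 open cells covered.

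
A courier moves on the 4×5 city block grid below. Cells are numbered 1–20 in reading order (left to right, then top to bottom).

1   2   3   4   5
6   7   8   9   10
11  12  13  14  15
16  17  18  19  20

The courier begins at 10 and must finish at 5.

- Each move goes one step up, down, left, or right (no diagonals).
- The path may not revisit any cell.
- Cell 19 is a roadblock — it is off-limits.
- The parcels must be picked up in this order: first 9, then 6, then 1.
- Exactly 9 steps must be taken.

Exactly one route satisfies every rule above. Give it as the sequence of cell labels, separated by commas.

10, 9, 8, 7, 6, 1, 2, 3, 4, 5

The waypoints must appear in the order 9, 6, 1, with no cell reused.
Route from 10: 4× left (reaching 6), up to 1, 4× right (reaching 5) — 9 moves in all.
Check: order respected (9 at step 1, 6 at step 4, 1 at step 5); 9 moves as required.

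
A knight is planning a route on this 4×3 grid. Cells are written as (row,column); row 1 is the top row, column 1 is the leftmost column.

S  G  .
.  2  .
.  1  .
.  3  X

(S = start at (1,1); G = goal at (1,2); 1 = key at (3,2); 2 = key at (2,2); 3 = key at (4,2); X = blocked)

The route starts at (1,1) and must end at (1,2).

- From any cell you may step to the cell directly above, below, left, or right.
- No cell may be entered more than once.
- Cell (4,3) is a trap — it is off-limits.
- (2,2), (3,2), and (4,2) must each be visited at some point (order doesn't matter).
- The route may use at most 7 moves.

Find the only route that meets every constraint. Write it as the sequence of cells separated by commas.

The 7-move cap with required stops at (2,2), (3,2), (4,2) leaves no slack for detours.
Route from (1,1): down 3 to (4,1), right 1 to (4,2), up 3 to (1,2) — 7 moves in all.
Check: all required cells visited; 7 ≤ 7 moves.

(1,1), (2,1), (3,1), (4,1), (4,2), (3,2), (2,2), (1,2)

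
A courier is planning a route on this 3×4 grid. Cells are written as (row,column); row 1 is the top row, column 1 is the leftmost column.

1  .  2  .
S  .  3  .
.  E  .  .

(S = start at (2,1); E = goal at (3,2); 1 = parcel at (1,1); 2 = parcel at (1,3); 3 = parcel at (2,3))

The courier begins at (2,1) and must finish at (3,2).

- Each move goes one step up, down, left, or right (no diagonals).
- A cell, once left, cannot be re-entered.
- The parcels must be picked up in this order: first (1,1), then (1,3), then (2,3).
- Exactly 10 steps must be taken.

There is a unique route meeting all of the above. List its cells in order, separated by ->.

(2,1) -> (1,1) -> (1,2) -> (1,3) -> (1,4) -> (2,4) -> (3,4) -> (3,3) -> (2,3) -> (2,2) -> (3,2)

The waypoints must appear in the order (1,1), (1,3), (2,3), with no cell reused.
Route from (2,1): up to (1,1), 3× right (reaching (1,4)), 2× down (reaching (3,4)), left to (3,3), up to (2,3), left to (2,2), down to (3,2) — 10 moves in all.
Check: order respected (1 at step 1, 2 at step 3, 3 at step 8); 10 moves as required.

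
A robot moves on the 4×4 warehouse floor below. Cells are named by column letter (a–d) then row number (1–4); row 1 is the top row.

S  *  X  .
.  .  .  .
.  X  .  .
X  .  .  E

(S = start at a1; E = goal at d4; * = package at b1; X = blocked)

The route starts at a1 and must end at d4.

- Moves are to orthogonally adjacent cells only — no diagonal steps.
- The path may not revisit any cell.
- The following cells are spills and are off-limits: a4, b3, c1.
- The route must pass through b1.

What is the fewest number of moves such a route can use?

Any route passes through b1 somewhere between a1 and d4. Summing Manhattan distances along the two legs (a1 → b1 → d4) gives a lower bound of 1 + 5 = 6 moves.
A route of 6 moves achieves this: a1 → b1 → b2 → c2 → c3 → c4 → d4.
Since 6 matches the lower bound, it is optimal.

6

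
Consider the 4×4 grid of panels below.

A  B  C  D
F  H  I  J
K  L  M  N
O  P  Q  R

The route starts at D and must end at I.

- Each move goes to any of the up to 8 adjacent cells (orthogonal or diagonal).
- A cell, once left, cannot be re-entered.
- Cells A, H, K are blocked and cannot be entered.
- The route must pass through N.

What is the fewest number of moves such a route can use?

Any route passes through N somewhere between D and I. Summing Chebyshev distances along the two legs (D → N → I) gives a lower bound of 2 + 1 = 3 moves.
A route of 3 moves achieves this: D → J → N → I.
Since 3 matches the lower bound, it is optimal.

3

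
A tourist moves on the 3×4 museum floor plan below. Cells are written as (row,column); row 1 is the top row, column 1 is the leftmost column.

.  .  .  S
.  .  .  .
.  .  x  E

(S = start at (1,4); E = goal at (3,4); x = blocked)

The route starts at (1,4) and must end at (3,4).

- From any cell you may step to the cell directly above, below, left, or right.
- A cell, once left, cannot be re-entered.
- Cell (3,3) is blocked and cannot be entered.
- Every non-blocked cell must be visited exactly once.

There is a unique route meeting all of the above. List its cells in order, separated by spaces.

(1,4) (1,3) (1,2) (1,1) (2,1) (3,1) (3,2) (2,2) (2,3) (2,4) (3,4)

Need to visit all 11 open cells exactly once, starting at (1,4) and ending at (3,4).
Cell (3,2) has only two open neighbours ((2,2) and (3,1)), so the path must pass straight through it: one of those is the cell it's entered from and the other is where it exits.
Route from (1,4): 3× left (reaching (1,1)), 2× down (reaching (3,1)), right to (3,2), up to (2,2), 2× right (reaching (2,4)), down to (3,4) — 10 moves in all.
Check: all 11 open cells covered.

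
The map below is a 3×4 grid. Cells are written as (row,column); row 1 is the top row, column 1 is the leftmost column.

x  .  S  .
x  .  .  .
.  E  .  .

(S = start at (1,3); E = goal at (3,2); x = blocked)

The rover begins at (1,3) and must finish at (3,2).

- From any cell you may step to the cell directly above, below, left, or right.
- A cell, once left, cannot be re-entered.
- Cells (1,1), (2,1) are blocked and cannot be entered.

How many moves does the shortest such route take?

3

The Manhattan distance from (1,3) to (3,2) is |1−3| + |3−2| = 3, so at least 3 moves are needed.
A route of 3 moves achieves this: (1,3) → (2,3) → (3,3) → (3,2).
Since 3 matches the lower bound, it is optimal.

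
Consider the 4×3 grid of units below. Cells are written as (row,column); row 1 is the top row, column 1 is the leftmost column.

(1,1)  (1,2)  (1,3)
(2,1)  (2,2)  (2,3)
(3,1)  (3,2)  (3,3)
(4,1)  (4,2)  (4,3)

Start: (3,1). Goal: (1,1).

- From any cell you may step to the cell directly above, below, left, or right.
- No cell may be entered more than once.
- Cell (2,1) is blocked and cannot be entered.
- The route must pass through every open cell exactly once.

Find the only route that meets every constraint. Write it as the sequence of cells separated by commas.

Need to visit all 11 open cells exactly once, starting at (3,1) and ending at (1,1).
Cell (4,3) has only two open neighbours ((3,3) and (4,2)), so the path must pass straight through it: one of those is the cell it's entered from and the other is where it exits.
Route from (3,1): down to (4,1), 2× right (reaching (4,3)), up to (3,3), left to (3,2), up to (2,2), right to (2,3), up to (1,3), 2× left (reaching (1,1)) — 10 moves in all.
Check: all 11 open cells covered.

(3,1), (4,1), (4,2), (4,3), (3,3), (3,2), (2,2), (2,3), (1,3), (1,2), (1,1)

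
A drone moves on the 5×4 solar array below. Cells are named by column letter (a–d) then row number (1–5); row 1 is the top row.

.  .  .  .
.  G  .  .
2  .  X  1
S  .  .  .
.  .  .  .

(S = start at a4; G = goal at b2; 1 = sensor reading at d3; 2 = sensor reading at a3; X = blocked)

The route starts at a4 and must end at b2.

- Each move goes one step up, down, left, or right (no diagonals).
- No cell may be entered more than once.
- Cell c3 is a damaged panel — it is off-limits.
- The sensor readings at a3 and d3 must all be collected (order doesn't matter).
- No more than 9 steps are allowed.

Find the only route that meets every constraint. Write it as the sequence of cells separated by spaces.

a4 a3 b3 b4 c4 d4 d3 d2 c2 b2

The budget equals the shortest possible length, so every move has to be on a shortest route through the required cells.
Route from a4: up to a3, right to b3, down to b4, 2× right (reaching d4), 2× up (reaching d2), 2× left (reaching b2) — 9 moves in all.
Check: all required cells visited; 9 ≤ 9 moves.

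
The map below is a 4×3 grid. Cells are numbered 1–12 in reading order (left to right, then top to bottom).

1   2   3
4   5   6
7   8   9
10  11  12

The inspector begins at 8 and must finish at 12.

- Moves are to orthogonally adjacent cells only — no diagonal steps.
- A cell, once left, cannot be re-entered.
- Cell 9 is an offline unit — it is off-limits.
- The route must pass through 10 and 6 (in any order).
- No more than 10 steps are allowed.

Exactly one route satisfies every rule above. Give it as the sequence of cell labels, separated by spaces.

8 5 6 3 2 1 4 7 10 11 12

The budget equals the shortest possible length, so every move has to be on a shortest route through the required cells.
Route from 8: up 1 to 5, right 1 to 6, up 1 to 3, left 2 to 1, down 3 to 10, right 2 to 12 — 10 moves in all.
Check: all required cells visited; 10 ≤ 10 moves.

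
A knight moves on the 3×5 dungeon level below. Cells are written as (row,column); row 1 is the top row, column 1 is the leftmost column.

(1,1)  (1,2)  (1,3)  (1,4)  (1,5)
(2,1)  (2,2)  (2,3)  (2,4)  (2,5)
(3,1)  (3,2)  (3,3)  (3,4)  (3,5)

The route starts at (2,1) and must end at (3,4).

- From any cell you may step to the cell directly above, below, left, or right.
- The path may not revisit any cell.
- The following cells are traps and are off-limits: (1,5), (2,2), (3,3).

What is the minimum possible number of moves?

6

The Manhattan distance from (2,1) to (3,4) is |2−3| + |1−4| = 4, so at least 4 moves are needed.
That bound ignores the blocked cells. Measuring each leg by the fewest moves that actually steer around them ((2,1)→(3,4): 6) raises the lower bound to 6.
A route of 6 moves exists: (2,1) → (1,1) → (1,2) → (1,3) → (2,3) → (2,4) → (3,4).
Since 6 matches that lower bound, it is optimal.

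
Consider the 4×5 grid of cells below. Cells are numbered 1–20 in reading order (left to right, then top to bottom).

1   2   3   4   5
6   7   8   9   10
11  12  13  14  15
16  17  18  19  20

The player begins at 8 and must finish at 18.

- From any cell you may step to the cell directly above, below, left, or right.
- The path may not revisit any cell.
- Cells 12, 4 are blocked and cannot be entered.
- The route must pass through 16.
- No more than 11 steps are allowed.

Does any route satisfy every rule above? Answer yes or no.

One route that works: 8 → 7 → 6 → 11 → 16 → 17 → 18.

yes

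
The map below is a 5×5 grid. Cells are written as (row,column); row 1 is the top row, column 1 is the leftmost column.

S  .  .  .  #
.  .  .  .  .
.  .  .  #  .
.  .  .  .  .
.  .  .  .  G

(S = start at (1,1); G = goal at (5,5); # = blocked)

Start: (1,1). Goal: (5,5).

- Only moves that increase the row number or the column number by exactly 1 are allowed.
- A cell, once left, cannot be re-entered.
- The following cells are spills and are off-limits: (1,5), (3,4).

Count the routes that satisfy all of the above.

A right/down-only route from (1,1) to (5,5) makes exactly 4 down-moves and 4 right-moves in some order.
With no other constraints that would be C(8,4) = 70 routes.
Subtract routes through each blocked cell (inclusion–exclusion for overlaps): − through (1,5): 1 − through (3,4): 30 → 39.
That gives 39 routes.

39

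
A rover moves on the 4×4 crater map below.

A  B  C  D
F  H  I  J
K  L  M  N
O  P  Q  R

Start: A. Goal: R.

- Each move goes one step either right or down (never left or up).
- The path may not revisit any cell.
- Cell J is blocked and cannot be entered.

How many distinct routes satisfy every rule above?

16

A right/down-only route from A to R makes exactly 3 down-moves and 3 right-moves in some order.
With no other constraints that would be C(6,3) = 20 routes.
Subtract routes through each blocked cell (inclusion–exclusion for overlaps): − through J: 4 → 16.
That gives 16 routes.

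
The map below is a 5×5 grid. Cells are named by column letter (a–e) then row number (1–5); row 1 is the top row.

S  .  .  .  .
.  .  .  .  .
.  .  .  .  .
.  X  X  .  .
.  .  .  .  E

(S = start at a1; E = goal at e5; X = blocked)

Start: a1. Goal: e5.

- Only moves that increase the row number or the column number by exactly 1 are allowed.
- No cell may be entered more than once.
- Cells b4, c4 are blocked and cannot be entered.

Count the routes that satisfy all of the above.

36

A right/down-only route from a1 to e5 makes exactly 4 down-moves and 4 right-moves in some order.
With no other constraints that would be C(8,4) = 70 routes.
Subtract routes through each blocked cell (inclusion–exclusion for overlaps): − through b4: 16 − through c4: 30 + through b4&c4: 12 → 36.
That gives 36 routes.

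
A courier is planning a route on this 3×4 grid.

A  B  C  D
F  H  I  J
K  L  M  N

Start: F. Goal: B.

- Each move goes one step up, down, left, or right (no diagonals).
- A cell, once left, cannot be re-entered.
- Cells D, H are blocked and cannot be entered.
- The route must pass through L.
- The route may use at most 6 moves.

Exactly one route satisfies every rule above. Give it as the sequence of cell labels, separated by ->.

The 6-move cap with required stops at L leaves no slack for detours.
Route from F: down to K, 2× right (reaching M), 2× up (reaching C), left to B — 6 moves in all.
Check: all required cells visited; 6 ≤ 6 moves.

F -> K -> L -> M -> I -> C -> B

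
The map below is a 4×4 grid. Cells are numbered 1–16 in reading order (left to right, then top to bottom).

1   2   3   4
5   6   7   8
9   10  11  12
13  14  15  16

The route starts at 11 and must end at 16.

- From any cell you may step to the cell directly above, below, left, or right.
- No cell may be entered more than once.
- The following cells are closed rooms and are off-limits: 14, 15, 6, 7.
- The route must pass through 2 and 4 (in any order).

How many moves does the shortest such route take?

10

Any route passes through 2 and 4 in some order between 11 and 16. Summing Manhattan distances along each leg and taking the cheapest ordering (11 → 2 → 4 → 16) gives a lower bound of 3 + 2 + 3 = 8 moves.
That bound ignores the blocked cells. Measuring each leg by the fewest moves that actually steer around them (11→4: 3; 4→2: 2; 2→16: 5) raises the lower bound to 10.
A route of 10 moves exists: 11 → 10 → 9 → 5 → 1 → 2 → 3 → 4 → 8 → 12 → 16.
Since 10 matches that lower bound, it is optimal.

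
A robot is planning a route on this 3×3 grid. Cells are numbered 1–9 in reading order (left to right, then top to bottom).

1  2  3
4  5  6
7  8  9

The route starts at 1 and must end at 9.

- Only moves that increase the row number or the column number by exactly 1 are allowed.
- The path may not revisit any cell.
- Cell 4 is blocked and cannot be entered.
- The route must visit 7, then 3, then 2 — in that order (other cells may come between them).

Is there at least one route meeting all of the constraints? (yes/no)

no

3 lies above 7, so going from 7 to 3 would need an upward move — but moves only go right/down, so 7 cannot be visited before 3.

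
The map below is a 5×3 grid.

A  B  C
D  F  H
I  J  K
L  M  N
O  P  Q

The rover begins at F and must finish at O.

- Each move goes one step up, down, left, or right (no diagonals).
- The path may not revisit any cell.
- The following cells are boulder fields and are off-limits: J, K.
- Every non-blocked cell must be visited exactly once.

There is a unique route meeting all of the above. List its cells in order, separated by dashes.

F - H - C - B - A - D - I - L - M - N - Q - P - O

Need to visit all 13 open cells exactly once, starting at F and ending at O.
Route from F: right to H, up to C, 2× left (reaching A), 3× down (reaching L), 2× right (reaching N), down to Q, 2× left (reaching O) — 12 moves in all.
Check: all 13 open cells covered.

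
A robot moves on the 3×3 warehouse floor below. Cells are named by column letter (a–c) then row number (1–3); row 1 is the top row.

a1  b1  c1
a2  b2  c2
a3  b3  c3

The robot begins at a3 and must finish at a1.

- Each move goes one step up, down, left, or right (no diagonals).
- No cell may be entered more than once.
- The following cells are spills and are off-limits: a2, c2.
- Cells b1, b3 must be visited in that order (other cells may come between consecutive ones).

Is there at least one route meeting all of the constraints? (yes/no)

no

Ignoring the required order, 1 revisit-free route from a3 to a1 passes through all of b1 and b3; the waypoint orders that occur are b3 → b1 (1) — never b1 → b3.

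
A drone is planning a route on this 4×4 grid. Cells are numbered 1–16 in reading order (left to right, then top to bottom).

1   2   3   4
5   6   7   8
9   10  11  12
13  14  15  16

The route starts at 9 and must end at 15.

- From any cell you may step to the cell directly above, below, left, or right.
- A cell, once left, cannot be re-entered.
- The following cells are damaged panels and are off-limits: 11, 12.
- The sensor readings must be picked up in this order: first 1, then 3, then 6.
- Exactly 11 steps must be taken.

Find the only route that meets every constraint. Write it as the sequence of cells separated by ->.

9 -> 5 -> 1 -> 2 -> 3 -> 4 -> 8 -> 7 -> 6 -> 10 -> 14 -> 15

The waypoints must appear in the order 1, 3, 6, with no cell reused.
Route from 9: 2× up (reaching 1), 3× right (reaching 4), down to 8, 2× left (reaching 6), 2× down (reaching 14), right to 15 — 11 moves in all.
Check: order respected (1 at step 2, 3 at step 4, 6 at step 8); 11 moves as required.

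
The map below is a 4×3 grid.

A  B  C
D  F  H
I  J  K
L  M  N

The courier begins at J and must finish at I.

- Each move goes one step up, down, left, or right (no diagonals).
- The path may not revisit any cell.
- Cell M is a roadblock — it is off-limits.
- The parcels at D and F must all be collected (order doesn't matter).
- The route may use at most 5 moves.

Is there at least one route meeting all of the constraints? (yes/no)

yes

One route that works: J → F → D → I.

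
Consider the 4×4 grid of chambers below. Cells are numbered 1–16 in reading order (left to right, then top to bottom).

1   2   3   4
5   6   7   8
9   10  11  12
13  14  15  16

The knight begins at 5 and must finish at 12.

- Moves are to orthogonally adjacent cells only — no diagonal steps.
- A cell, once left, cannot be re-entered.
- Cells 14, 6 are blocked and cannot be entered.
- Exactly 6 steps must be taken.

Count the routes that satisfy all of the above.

Need simple routes of exactly 6 moves from 5 to 12 (Manhattan distance 4, so 1 moves are spent on a detour and 1 undoing it).
Enumerating: 5 1 2 3 7 11 12 | 5 1 2 3 7 8 12 | 5 1 2 3 4 8 12 | 5 9 10 11 7 8 12 | 5 9 10 11 15 16 12.
That gives 5 routes.

5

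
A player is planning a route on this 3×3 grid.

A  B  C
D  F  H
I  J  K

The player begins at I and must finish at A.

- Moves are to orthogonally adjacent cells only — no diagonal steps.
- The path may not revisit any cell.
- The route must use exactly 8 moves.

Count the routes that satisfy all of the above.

2

Need simple routes of exactly 8 moves from I to A (Manhattan distance 2, so 3 moves are spent on a detour and 3 undoing it).
Enumerating: I D F J K H C B A | I J K H C B F D A.
That gives 2 routes.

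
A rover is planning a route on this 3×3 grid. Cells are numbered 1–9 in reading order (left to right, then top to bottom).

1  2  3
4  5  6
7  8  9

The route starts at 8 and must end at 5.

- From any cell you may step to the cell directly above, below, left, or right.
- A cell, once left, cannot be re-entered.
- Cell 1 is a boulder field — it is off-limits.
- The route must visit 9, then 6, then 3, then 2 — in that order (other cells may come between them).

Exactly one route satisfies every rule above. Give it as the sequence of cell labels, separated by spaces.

8 9 6 3 2 5

The waypoints must appear in the order 9, 6, 3, 2, with no cell reused.
Route from 8: right to 9, 2× up (reaching 3), left to 2, down to 5 — 5 moves in all.
Check: order respected (9 at step 1, 6 at step 2, 3 at step 3, 2 at step 4).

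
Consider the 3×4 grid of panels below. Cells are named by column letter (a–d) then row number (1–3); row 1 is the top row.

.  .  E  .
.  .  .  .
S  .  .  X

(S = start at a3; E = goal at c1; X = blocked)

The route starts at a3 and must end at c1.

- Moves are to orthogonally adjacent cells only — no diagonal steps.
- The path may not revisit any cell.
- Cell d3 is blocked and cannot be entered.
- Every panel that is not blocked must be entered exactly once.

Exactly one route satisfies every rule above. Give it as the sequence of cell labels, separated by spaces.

Need to visit all 11 open cells exactly once, starting at a3 and ending at c1.
Cell a1 has only two open neighbours (a2 and b1), so the path must pass straight through it: one of those is the cell it's entered from and the other is where it exits.
Route from a3: 2× up (reaching a1), right to b1, 2× down (reaching b3), right to c3, up to c2, right to d2, up to d1, left to c1 — 10 moves in all.
Check: all 11 open cells covered.

a3 a2 a1 b1 b2 b3 c3 c2 d2 d1 c1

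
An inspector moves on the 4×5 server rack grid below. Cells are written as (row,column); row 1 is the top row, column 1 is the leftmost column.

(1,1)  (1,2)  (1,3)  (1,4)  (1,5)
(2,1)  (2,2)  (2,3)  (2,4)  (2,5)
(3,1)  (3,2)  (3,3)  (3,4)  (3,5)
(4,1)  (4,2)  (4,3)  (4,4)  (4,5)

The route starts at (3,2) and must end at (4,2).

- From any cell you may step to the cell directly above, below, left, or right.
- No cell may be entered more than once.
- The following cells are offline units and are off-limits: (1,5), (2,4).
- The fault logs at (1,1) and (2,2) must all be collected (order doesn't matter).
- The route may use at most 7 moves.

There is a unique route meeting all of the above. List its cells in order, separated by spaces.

The budget equals the shortest possible length, so every move has to be on a shortest route through the required cells.
Route from (3,2): up 2 to (1,2), left 1 to (1,1), down 3 to (4,1), right 1 to (4,2) — 7 moves in all.
Check: all required cells visited; 7 ≤ 7 moves.

(3,2) (2,2) (1,2) (1,1) (2,1) (3,1) (4,1) (4,2)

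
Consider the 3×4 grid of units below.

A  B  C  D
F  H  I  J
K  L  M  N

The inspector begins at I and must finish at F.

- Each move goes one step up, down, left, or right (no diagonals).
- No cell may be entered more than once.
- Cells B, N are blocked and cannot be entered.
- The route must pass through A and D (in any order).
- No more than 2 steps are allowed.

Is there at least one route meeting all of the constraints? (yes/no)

A must be visited but has only one open neighbour (F), and it is neither the start nor the goal — the route would have to enter and leave through F, re-entering it.

no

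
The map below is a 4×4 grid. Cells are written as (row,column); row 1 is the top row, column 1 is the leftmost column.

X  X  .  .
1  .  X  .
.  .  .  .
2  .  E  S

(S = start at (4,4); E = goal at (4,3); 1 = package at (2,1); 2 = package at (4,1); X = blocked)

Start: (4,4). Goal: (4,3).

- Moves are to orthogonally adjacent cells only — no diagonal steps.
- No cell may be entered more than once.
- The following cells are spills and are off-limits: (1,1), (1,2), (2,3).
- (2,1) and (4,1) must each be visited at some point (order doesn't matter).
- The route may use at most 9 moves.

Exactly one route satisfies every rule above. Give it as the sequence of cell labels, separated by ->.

Any route must reach (2,1) and (4,1) and still end at (4,3) within 9 moves, so the order of the required stops is forced.
Route from (4,4): up 1 to (3,4), left 2 to (3,2), up 1 to (2,2), left 1 to (2,1), down 2 to (4,1), right 2 to (4,3) — 9 moves in all.
Check: all required cells visited; 9 ≤ 9 moves.

(4,4) -> (3,4) -> (3,3) -> (3,2) -> (2,2) -> (2,1) -> (3,1) -> (4,1) -> (4,2) -> (4,3)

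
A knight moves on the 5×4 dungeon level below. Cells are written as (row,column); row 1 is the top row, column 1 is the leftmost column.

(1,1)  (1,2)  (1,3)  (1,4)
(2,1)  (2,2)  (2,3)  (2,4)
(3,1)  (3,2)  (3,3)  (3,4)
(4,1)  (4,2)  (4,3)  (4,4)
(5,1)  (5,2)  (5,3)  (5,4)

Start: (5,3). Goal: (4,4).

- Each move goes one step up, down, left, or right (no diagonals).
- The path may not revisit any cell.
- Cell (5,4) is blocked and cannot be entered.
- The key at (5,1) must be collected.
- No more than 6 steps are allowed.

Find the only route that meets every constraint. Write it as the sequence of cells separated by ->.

(5,3) -> (5,2) -> (5,1) -> (4,1) -> (4,2) -> (4,3) -> (4,4)

Any route must reach (5,1) and still end at (4,4) within 6 moves, so the order of the required stops is forced.
Route from (5,3): 2× left (reaching (5,1)), up to (4,1), 3× right (reaching (4,4)) — 6 moves in all.
Check: all required cells visited; 6 ≤ 6 moves.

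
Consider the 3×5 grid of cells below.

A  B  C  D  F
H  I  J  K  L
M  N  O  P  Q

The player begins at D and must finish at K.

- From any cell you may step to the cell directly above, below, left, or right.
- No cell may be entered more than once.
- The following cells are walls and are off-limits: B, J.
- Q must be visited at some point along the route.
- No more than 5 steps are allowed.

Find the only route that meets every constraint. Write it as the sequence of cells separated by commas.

Any route must reach Q and still end at K within 5 moves, so the order of the required stops is forced.
Route from D: right 1 to F, down 2 to Q, left 1 to P, up 1 to K — 5 moves in all.
Check: all required cells visited; 5 ≤ 5 moves.

D, F, L, Q, P, K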